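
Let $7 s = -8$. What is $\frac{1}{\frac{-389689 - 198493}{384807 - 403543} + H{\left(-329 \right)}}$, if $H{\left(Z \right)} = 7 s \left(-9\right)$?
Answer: $\frac{9368}{968587} \approx 0.0096718$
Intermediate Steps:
$s = - \frac{8}{7}$ ($s = \frac{1}{7} \left(-8\right) = - \frac{8}{7} \approx -1.1429$)
$H{\left(Z \right)} = 72$ ($H{\left(Z \right)} = 7 \left(- \frac{8}{7}\right) \left(-9\right) = \left(-8\right) \left(-9\right) = 72$)
$\frac{1}{\frac{-389689 - 198493}{384807 - 403543} + H{\left(-329 \right)}} = \frac{1}{\frac{-389689 - 198493}{384807 - 403543} + 72} = \frac{1}{- \frac{588182}{-18736} + 72} = \frac{1}{\left(-588182\right) \left(- \frac{1}{18736}\right) + 72} = \frac{1}{\frac{294091}{9368} + 72} = \frac{1}{\frac{968587}{9368}} = \frac{9368}{968587}$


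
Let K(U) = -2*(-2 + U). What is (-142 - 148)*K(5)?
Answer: 1740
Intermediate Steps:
K(U) = 4 - 2*U
(-142 - 148)*K(5) = (-142 - 148)*(4 - 2*5) = -290*(4 - 10) = -290*(-6) = 1740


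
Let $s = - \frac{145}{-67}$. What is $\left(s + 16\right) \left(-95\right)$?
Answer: $- \frac{115615}{67} \approx -1725.6$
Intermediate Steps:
$s = \frac{145}{67}$ ($s = \left(-145\right) \left(- \frac{1}{67}\right) = \frac{145}{67} \approx 2.1642$)
$\left(s + 16\right) \left(-95\right) = \left(\frac{145}{67} + 16\right) \left(-95\right) = \frac{1217}{67} \left(-95\right) = - \frac{115615}{67}$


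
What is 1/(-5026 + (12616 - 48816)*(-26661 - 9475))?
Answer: 1/1308118174 ≈ 7.6446e-10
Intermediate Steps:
1/(-5026 + (12616 - 48816)*(-26661 - 9475)) = 1/(-5026 - 36200*(-36136)) = 1/(-5026 + 1308123200) = 1/1308118174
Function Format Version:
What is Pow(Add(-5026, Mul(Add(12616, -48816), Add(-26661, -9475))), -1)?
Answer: Rational(1, 1308118174) ≈ 7.6446e-10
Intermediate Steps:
Pow(Add(-5026, Mul(Add(12616, -48816), Add(-26661, -9475))), -1) = Pow(Add(-5026, Mul(-36200, -36136)), -1) = Pow(Add(-5026, 1308123200), -1) = Pow(1308118174, -1) = Rational(1, 1308118174)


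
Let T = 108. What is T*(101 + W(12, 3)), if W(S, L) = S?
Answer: 12204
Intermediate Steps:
T*(101 + W(12, 3)) = 108*(101 + 12) = 108*113 = 12204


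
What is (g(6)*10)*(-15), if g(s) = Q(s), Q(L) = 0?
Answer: 0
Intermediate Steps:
g(s) = 0
(g(6)*10)*(-15) = (0*10)*(-15) = 0*(-15) = 0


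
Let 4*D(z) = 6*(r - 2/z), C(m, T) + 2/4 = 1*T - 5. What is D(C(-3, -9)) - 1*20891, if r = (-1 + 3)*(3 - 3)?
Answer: -605833/29 ≈ -20891.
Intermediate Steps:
C(m, T) = -11/2 + T (C(m, T) = -1/2 + (1*T - 5) = -1/2 + (T - 5) = -1/2 + (-5 + T) = -11/2 + T)
r = 0 (r = 2*0 = 0)
D(z) = -3/z (D(z) = (6*(0 - 2/z))/4 = (6*(-2/z))/4 = (-12/z)/4 = -3/z)
D(C(-3, -9)) - 1*20891 = -3/(-11/2 - 9) - 1*20891 = -3/(-29/2) - 20891 = -3*(-2/29) - 20891 = 6/29 - 20891 = -605833/29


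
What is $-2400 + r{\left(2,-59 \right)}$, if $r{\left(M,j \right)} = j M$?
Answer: $-2518$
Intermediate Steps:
$r{\left(M,j \right)} = M j$
$-2400 + r{\left(2,-59 \right)} = -2400 + 2 \left(-59\right) = -2400 - 118 = -2518$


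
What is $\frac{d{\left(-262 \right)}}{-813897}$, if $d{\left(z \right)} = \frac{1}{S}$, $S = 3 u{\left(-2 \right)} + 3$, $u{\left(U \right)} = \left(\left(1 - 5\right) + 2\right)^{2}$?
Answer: $- \frac{1}{12208455} \approx -8.191 \cdot 10^{-8}$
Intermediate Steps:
$u{\left(U \right)} = 4$ ($u{\left(U \right)} = \left(-4 + 2\right)^{2} = \left(-2\right)^{2} = 4$)
$S = 15$ ($S = 3 \cdot 4 + 3 = 12 + 3 = 15$)
$d{\left(z \right)} = \frac{1}{15}$
$\frac{d{\left(-262 \right)}}{-813897} = \frac{1}{15 \left(-813897\right)} = \frac{1}{15} \left(- \frac{1}{813897}\right) = - \frac{1}{12208455}$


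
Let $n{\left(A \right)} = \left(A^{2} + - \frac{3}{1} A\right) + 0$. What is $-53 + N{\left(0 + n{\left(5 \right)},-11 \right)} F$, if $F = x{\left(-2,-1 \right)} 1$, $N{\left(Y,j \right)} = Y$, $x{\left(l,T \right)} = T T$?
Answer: $-43$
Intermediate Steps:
$x{\left(l,T \right)} = T^{2}$
$n{\left(A \right)} = A^{2} - 3 A$ ($n{\left(A \right)} = \left(A^{2} + \left(-3\right) 1 A\right) + 0 = \left(A^{2} - 3 A\right) + 0 = A^{2} - 3 A$)
$F = 1$ ($F = \left(-1\right)^{2} \cdot 1 = 1 \cdot 1 = 1$)
$-53 + N{\left(0 + n{\left(5 \right)},-11 \right)} F = -53 + \left(0 + 5 \left(-3 + 5\right)\right) 1 = -53 + \left(0 + 5 \cdot 2\right) 1 = -53 + \left(0 + 10\right) 1 = -53 + 10 \cdot 1 = -53 + 10 = -43$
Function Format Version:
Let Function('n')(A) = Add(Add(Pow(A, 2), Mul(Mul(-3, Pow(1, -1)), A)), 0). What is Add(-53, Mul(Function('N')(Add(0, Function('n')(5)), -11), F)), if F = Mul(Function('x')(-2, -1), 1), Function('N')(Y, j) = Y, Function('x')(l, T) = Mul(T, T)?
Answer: -43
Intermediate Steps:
Function('x')(l, T) = Pow(T, 2)
Function('n')(A) = Add(Pow(A, 2), Mul(-3, A)) (Function('n')(A) = Add(Add(Pow(A, 2), Mul(Mul(-3, 1), A)), 0) = Add(Add(Pow(A, 2), Mul(-3, A)), 0) = Add(Pow(A, 2), Mul(-3, A)))
F = 1 (F = Mul(Pow(-1, 2), 1) = Mul(1, 1) = 1)
Add(-53, Mul(Function('N')(Add(0, Function('n')(5)), -11), F)) = Add(-53, Mul(Add(0, Mul(5, Add(-3, 5))), 1)) = Add(-53, Mul(Add(0, Mul(5, 2)), 1)) = Add(-53, Mul(Add(0, 10), 1)) = Add(-53, Mul(10, 1)) = Add(-53, 10) = -43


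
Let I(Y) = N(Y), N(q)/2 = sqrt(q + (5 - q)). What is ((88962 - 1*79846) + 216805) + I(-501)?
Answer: 225921 + 2*sqrt(5) ≈ 2.2593e+5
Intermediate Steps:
N(q) = 2*sqrt(5) (N(q) = 2*sqrt(q + (5 - q)) = 2*sqrt(5))
I(Y) = 2*sqrt(5)
((88962 - 1*79846) + 216805) + I(-501) = ((88962 - 1*79846) + 216805) + 2*sqrt(5) = ((88962 - 79846) + 216805) + 2*sqrt(5) = (9116 + 216805) + 2*sqrt(5) = 225921 + 2*sqrt(5)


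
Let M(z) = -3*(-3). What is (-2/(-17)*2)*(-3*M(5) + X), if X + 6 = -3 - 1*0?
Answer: -144/17 ≈ -8.4706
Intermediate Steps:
X = -9 (X = -6 + (-3 - 1*0) = -6 + (-3 + 0) = -6 - 3 = -9)
M(z) = 9
(-2/(-17)*2)*(-3*M(5) + X) = (-2/(-17)*2)*(-3*9 - 9) = (-2*(-1/17)*2)*(-27 - 9) = ((2/17)*2)*(-36) = (4/17)*(-36) = -144/17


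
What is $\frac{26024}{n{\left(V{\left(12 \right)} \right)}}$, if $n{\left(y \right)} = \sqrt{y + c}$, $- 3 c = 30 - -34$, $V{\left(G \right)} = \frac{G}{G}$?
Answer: $- \frac{26024 i \sqrt{183}}{61} \approx - 5771.3 i$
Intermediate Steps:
$V{\left(G \right)} = 1$
$c = - \frac{64}{3}$ ($c = - \frac{30 - -34}{3} = - \frac{30 + 34}{3} = \left(- \frac{1}{3}\right) 64 = - \frac{64}{3} \approx -21.333$)
$n{\left(y \right)} = \sqrt{- \frac{64}{3} + y}$ ($n{\left(y \right)} = \sqrt{y - \frac{64}{3}} = \sqrt{- \frac{64}{3} + y}$)
$\frac{26024}{n{\left(V{\left(12 \right)} \right)}} = \frac{26024}{\frac{1}{3} \sqrt{-192 + 9 \cdot 1}} = \frac{26024}{\frac{1}{3} \sqrt{-192 + 9}} = \frac{26024}{\frac{1}{3} \sqrt{-183}} = \frac{26024}{\frac{1}{3} i \sqrt{183}} = 26024 \left(- \frac{i \sqrt{183}}{61}\right) = - \frac{26024 i \sqrt{183}}{61}$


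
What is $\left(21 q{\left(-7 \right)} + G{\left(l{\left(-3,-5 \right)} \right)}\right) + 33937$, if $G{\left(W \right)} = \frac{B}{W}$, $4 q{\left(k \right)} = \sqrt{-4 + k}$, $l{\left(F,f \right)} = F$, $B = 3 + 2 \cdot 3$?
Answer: $33934 + \frac{21 i \sqrt{11}}{4} \approx 33934.0 + 17.412 i$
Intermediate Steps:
$B = 9$ ($B = 3 + 6 = 9$)
$q{\left(k \right)} = \frac{\sqrt{-4 + k}}{4}$
$G{\left(W \right)} = \frac{9}{W}$
$\left(21 q{\left(-7 \right)} + G{\left(l{\left(-3,-5 \right)} \right)}\right) + 33937 = \left(21 \frac{\sqrt{-4 - 7}}{4} + \frac{9}{-3}\right) + 33937 = \left(21 \frac{\sqrt{-11}}{4} + 9 \left(- \frac{1}{3}\right)\right) + 33937 = \left(21 \frac{i \sqrt{11}}{4} - 3\right) + 33937 = \left(\frac{21 i \sqrt{11}}{4} - 3\right) + 33937 = \left(-3 + \frac{21 i \sqrt{11}}{4}\right) + 33937 = 33934 + \frac{21 i \sqrt{11}}{4}$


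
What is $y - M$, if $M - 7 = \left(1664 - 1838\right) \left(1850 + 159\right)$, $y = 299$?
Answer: $349858$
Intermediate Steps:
$M = -349559$ ($M = 7 + \left(1664 - 1838\right) \left(1850 + 159\right) = 7 - 349566 = -349559$)
$y - M = 299 - -349559 = 299 + 349559 = 349858$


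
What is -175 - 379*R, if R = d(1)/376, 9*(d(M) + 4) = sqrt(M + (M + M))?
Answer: -16071/94 - 379*sqrt(3)/3384 ≈ -171.16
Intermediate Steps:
d(M) = -4 + sqrt(3)*sqrt(M)/9 (d(M) = -4 + sqrt(M + (M + M))/9 = -4 + sqrt(M + 2*M)/9 = -4 + sqrt(3*M)/9 = -4 + (sqrt(3)*sqrt(M))/9 = -4 + sqrt(3)*sqrt(M)/9)
R = -1/94 + sqrt(3)/3384 (R = (-4 + sqrt(3)*sqrt(1)/9)/376 = (-4 + (1/9)*sqrt(3)*1)*(1/376) = (-4 + sqrt(3)/9)*(1/376) = -1/94 + sqrt(3)/3384 ≈ -0.010126)
-175 - 379*R = -175 - 379*(-1/94 + sqrt(3)/3384) = -175 + (379/94 - 379*sqrt(3)/3384) = -16071/94 - 379*sqrt(3)/3384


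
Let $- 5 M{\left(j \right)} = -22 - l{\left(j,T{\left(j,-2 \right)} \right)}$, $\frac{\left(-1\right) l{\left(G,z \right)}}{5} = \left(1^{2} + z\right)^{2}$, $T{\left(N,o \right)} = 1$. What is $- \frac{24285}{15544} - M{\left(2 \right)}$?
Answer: $- \frac{152513}{77720} \approx -1.9623$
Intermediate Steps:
$l{\left(G,z \right)} = - 5 \left(1 + z\right)^{2}$ ($l{\left(G,z \right)} = - 5 \left(1^{2} + z\right)^{2} = - 5 \left(1 + z\right)^{2}$)
$M{\left(j \right)} = \frac{2}{5}$ ($M{\left(j \right)} = - \frac{-22 - - 5 \left(1 + 1\right)^{2}}{5} = - \frac{-22 - - 5 \cdot 2^{2}}{5} = - \frac{-22 - \left(-5\right) 4}{5} = - \frac{-22 - -20}{5} = - \frac{-22 + 20}{5} = \left(- \frac{1}{5}\right) \left(-2\right) = \frac{2}{5}$)
$- \frac{24285}{15544} - M{\left(2 \right)} = - \frac{24285}{15544} - \frac{2}{5} = - \frac{152513}{77720}$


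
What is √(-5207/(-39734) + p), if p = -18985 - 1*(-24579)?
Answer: 27*√12115174738/39734 ≈ 74.794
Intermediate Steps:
p = 5594 (p = -18985 + 24579 = 5594)
√(-5207/(-39734) + p) = √(-5207/(-39734) + 5594) = √(-5207*(-1/39734) + 5594) = √(5207/39734 + 5594) = √(222277203/39734) = 27*√12115174738/39734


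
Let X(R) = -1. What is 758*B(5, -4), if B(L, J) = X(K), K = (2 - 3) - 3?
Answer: -758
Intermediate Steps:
K = -4 (K = -1 - 3 = -4)
B(L, J) = -1
758*B(5, -4) = 758*(-1) = -758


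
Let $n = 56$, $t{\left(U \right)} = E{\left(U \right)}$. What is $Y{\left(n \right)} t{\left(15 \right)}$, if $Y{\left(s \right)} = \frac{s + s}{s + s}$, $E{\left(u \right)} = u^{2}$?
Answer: $225$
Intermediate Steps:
$t{\left(U \right)} = U^{2}$
$Y{\left(s \right)} = 1$ ($Y{\left(s \right)} = \frac{2 s}{2 s} = 2 s \frac{1}{2 s} = 1$)
$Y{\left(n \right)} t{\left(15 \right)} = 1 \cdot 15^{2} = 1 \cdot 225 = 225$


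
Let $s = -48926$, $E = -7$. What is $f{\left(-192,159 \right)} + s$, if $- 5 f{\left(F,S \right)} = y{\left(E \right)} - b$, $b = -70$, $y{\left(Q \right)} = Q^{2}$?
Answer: $- \frac{244749}{5} \approx -48950.0$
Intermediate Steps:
$f{\left(F,S \right)} = - \frac{119}{5}$ ($f{\left(F,S \right)} = - \frac{\left(-7\right)^{2} - -70}{5} = - \frac{49 + 70}{5} = \left(- \frac{1}{5}\right) 119 = - \frac{119}{5}$)
$f{\left(-192,159 \right)} + s = - \frac{119}{5} - 48926 = - \frac{244749}{5}$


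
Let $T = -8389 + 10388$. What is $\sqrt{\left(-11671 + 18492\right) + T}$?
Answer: $42 \sqrt{5} \approx 93.915$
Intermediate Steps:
$T = 1999$
$\sqrt{\left(-11671 + 18492\right) + T} = \sqrt{\left(-11671 + 18492\right) + 1999} = \sqrt{6821 + 1999} = \sqrt{8820} = 42 \sqrt{5}$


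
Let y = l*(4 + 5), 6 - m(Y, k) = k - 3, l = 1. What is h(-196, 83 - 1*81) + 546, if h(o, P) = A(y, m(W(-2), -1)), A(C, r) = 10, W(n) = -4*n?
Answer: 556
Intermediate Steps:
m(Y, k) = 9 - k (m(Y, k) = 6 - (k - 3) = 6 - (-3 + k) = 6 + (3 - k) = 9 - k)
y = 9 (y = 1*(4 + 5) = 1*9 = 9)
h(o, P) = 10
h(-196, 83 - 1*81) + 546 = 10 + 546 = 556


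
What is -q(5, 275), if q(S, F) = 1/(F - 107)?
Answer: -1/168 ≈ -0.0059524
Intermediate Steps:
q(S, F) = 1/(-107 + F)
-q(5, 275) = -1/(-107 + 275) = -1/168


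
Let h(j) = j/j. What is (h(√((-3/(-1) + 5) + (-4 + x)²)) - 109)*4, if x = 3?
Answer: -432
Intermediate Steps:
h(j) = 1
(h(√((-3/(-1) + 5) + (-4 + x)²)) - 109)*4 = (1 - 109)*4 = -108*4 = -432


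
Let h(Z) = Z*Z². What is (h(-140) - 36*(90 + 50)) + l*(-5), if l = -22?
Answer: -2748930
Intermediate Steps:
h(Z) = Z³
(h(-140) - 36*(90 + 50)) + l*(-5) = ((-140)³ - 36*(90 + 50)) - 22*(-5) = (-2744000 - 36*140) + 110 = (-2744000 - 5040) + 110 = -2749040 + 110 = -2748930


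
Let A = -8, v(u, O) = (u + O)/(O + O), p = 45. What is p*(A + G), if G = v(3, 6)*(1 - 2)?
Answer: -1575/4 ≈ -393.75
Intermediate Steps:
v(u, O) = (O + u)/(2*O) (v(u, O) = (O + u)/((2*O)) = (O + u)*(1/(2*O)) = (O + u)/(2*O))
G = -¾ (G = ((½)*(6 + 3)/6)*(1 - 2) = ((½)*(⅙)*9)*(-1) = (¾)*(-1) = -¾ ≈ -0.75000)
p*(A + G) = 45*(-8 - ¾) = 45*(-35/4) = -1575/4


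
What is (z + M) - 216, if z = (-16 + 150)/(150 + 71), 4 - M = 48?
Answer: -57326/221 ≈ -259.39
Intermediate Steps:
M = -44 (M = 4 - 1*48 = 4 - 48 = -44)
z = 134/221 ≈ 0.60633
(z + M) - 216 = (134/221 - 44) - 216 = -9590/221 - 216 = -57326/221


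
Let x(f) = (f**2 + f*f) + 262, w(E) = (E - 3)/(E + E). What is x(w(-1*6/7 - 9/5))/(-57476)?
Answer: -63490/13808609 ≈ -0.0045979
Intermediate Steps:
w(E) = (-3 + E)/(2*E) (w(E) = (-3 + E)/((2*E)) = (-3 + E)*(1/(2*E)) = (-3 + E)/(2*E))
x(f) = 262 + 2*f**2 (x(f) = (f**2 + f**2) + 262 = 2*f**2 + 262 = 262 + 2*f**2)
x(w(-1*6/7 - 9/5))/(-57476) = (262 + 2*((-3 + (-1*6/7 - 9/5))/(2*(-1*6/7 - 9/5)))**2)/(-57476) = (262 + 2*((-3 + (-6*1/7 - 9*1/5))/(2*(-6*1/7 - 9*1/5)))**2)*(-1/57476) = (262 + 2*((-3 + (-6/7 - 9/5))/(2*(-6/7 - 9/5)))**2)*(-1/57476) = (262 + 2*((-3 - 93/35)/(2*(-93/35)))**2)*(-1/57476) = (262 + 2*((1/2)*(-35/93)*(-198/35))**2)*(-1/57476) = (262 + 2*(33/31)**2)*(-1/57476) = (262 + 2*(1089/961))*(-1/57476) = (262 + 2178/961)*(-1/57476) = (253960/961)*(-1/57476) = -63490/13808609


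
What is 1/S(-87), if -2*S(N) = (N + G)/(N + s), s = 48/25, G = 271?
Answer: 2127/2300 ≈ 0.92478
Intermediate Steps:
s = 48/25 (s = 48*(1/25) = 48/25 ≈ 1.9200)
S(N) = -(271 + N)/(2*(48/25 + N)) (S(N) = -(N + 271)/(2*(N + 48/25)) = -(271 + N)/(2*(48/25 + N)))
1/S(-87) = 1/(25*(-271 - 1*(-87))/(2*(48 + 25*(-87)))) = 1/(25*(-271 + 87)/(2*(48 - 2175))) = 1/((25/2)*(-184)/(-2127)) = 1/((25/2)*(-1/2127)*(-184)) = 1/(2300/2127) = 2127/2300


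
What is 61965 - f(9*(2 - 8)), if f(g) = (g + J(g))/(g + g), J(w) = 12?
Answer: 1115363/18 ≈ 61965.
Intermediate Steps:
f(g) = (12 + g)/(2*g) (f(g) = (g + 12)/(g + g) = (12 + g)/((2*g)) = (12 + g)*(1/(2*g)) = (12 + g)/(2*g))
61965 - f(9*(2 - 8)) = 61965 - (12 + 9*(2 - 8))/(2*(9*(2 - 8))) = 61965 - (12 + 9*(-6))/(2*(9*(-6))) = 61965 - (12 - 54)/(2*(-54)) = 61965 - (-1)*(-42)/(2*54) = 61965 - 1*7/18 = 61965 - 7/18 = 1115363/18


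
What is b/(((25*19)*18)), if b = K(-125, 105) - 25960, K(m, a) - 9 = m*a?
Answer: -19538/4275 ≈ -4.5703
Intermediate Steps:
K(m, a) = 9 + a*m (K(m, a) = 9 + m*a = 9 + a*m)
b = -39076 (b = (9 + 105*(-125)) - 25960 = (9 - 13125) - 25960 = -13116 - 25960 = -39076)
b/(((25*19)*18)) = -39076/((25*19)*18) = -39076/(475*18) = -39076/8550 = -39076*1/8550 = -19538/4275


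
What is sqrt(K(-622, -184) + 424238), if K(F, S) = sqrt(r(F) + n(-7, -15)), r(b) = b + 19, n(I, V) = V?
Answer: sqrt(424238 + I*sqrt(618)) ≈ 651.34 + 0.019*I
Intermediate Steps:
r(b) = 19 + b
K(F, S) = sqrt(4 + F) (K(F, S) = sqrt((19 + F) - 15) = sqrt(4 + F))
sqrt(K(-622, -184) + 424238) = sqrt(sqrt(4 - 622) + 424238) = sqrt(sqrt(-618) + 424238) = sqrt(I*sqrt(618) + 424238) = sqrt(424238 + I*sqrt(618))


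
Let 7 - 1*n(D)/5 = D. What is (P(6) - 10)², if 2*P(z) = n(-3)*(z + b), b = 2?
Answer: 36100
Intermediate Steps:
n(D) = 35 - 5*D
P(z) = 50 + 25*z (P(z) = ((35 - 5*(-3))*(z + 2))/2 = ((35 + 15)*(2 + z))/2 = (50*(2 + z))/2 = (100 + 50*z)/2 = 50 + 25*z)
(P(6) - 10)² = ((50 + 25*6) - 10)² = ((50 + 150) - 10)² = (200 - 10)² = 190² = 36100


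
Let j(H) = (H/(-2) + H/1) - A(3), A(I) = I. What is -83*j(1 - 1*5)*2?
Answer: 830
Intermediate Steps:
j(H) = -3 + H/2 (j(H) = (H/(-2) + H/1) - 1*3 = (H*(-1/2) + H*1) - 3 = (-H/2 + H) - 3 = H/2 - 3 = -3 + H/2)
-83*j(1 - 1*5)*2 = -83*(-3 + (1 - 1*5)/2)*2 = -83*(-3 + (1 - 5)/2)*2 = -83*(-3 + (1/2)*(-4))*2 = -83*(-3 - 2)*2 = -83*(-5)*2 = 415*2 = 830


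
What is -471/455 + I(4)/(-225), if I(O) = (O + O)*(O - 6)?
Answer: -19739/20475 ≈ -0.96405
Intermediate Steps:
I(O) = 2*O*(-6 + O) (I(O) = (2*O)*(-6 + O) = 2*O*(-6 + O))
-471/455 + I(4)/(-225) = -471/455 + (2*4*(-6 + 4))/(-225) = -471*1/455 + (2*4*(-2))*(-1/225) = -471/455 - 16*(-1/225) = -471/455 + 16/225 = -19739/20475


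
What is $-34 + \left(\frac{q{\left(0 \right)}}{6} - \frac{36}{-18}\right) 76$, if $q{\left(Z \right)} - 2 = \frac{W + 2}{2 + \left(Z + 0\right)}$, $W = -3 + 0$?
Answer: $137$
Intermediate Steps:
$W = -3$
$q{\left(Z \right)} = 2 - \frac{1}{2 + Z}$ ($q{\left(Z \right)} = 2 + \frac{-3 + 2}{2 + \left(Z + 0\right)} = 2 - \frac{1}{2 + Z}$)
$-34 + \left(\frac{q{\left(0 \right)}}{6} - \frac{36}{-18}\right) 76 = -34 + \left(\frac{\frac{1}{2 + 0} \left(3 + 2 \cdot 0\right)}{6} - \frac{36}{-18}\right) 76 = -34 + \left(\frac{3 + 0}{2} \cdot \frac{1}{6} - -2\right) 76 = -34 + \left(\frac{1}{2} \cdot 3 \cdot \frac{1}{6} + 2\right) 76 = -34 + \left(\frac{3}{2} \cdot \frac{1}{6} + 2\right) 76 = -34 + \left(\frac{1}{4} + 2\right) 76 = -34 + \frac{9}{4} \cdot 76 = -34 + 171 = 137$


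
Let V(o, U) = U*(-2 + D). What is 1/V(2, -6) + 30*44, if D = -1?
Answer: 23761/18 ≈ 1320.1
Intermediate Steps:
V(o, U) = -3*U (V(o, U) = U*(-2 - 1) = U*(-3) = -3*U)
1/V(2, -6) + 30*44 = 1/(-3*(-6)) + 30*44 = 1/18 + 1320 = 23761/18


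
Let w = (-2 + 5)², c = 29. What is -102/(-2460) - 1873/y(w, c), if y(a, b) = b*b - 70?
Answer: -754823/316110 ≈ -2.3878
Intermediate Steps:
w = 9 (w = 3² = 9)
y(a, b) = -70 + b² (y(a, b) = b² - 70 = -70 + b²)
-102/(-2460) - 1873/y(w, c) = -102/(-2460) - 1873/(-70 + 29²) = -102*(-1/2460) - 1873/(-70 + 841) = 17/410 - 1873/771 = -754823/316110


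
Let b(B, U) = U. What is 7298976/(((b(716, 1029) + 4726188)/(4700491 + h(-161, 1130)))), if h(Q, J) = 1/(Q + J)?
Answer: 11081733034533760/1526891091 ≈ 7.2577e+6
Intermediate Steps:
h(Q, J) = 1/(J + Q)
7298976/(((b(716, 1029) + 4726188)/(4700491 + h(-161, 1130)))) = 7298976/(((1029 + 4726188)/(4700491 + 1/(1130 - 161)))) = 7298976/((4727217/(4700491 + 1/969))) = 7298976/((4727217/(4554775780/969))) = 7298976/((4727217*(969/4554775780))) = 7298976/(4580673273/4554775780) = 7298976*(4554775780/4580673273) = 11081733034533760/1526891091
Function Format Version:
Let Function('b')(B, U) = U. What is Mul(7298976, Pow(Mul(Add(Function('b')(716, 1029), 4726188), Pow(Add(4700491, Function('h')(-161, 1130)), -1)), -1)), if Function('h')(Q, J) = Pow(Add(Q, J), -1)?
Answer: Rational(11081733034533760, 1526891091) ≈ 7.2577e+6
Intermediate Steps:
Function('h')(Q, J) = Pow(Add(J, Q), -1)
Mul(7298976, Pow(Mul(Add(Function('b')(716, 1029), 4726188), Pow(Add(4700491, Function('h')(-161, 1130)), -1)), -1)) = Mul(7298976, Pow(Mul(Add(1029, 4726188), Pow(Add(4700491, Pow(Add(1130, -161), -1)), -1)), -1)) = Mul(7298976, Pow(Mul(4727217, Pow(Add(4700491, Pow(969, -1)), -1)), -1)) = Mul(7298976, Pow(Mul(4727217, Pow(Add(4700491, Rational(1, 969)), -1)), -1)) = Mul(7298976, Pow(Mul(4727217, Pow(Rational(4554775780, 969), -1)), -1)) = Mul(7298976, Pow(Mul(4727217, Rational(969, 4554775780)), -1)) = Mul(7298976, Pow(Rational(4580673273, 4554775780), -1)) = Mul(7298976, Rational(4554775780, 4580673273)) = Rational(11081733034533760, 1526891091)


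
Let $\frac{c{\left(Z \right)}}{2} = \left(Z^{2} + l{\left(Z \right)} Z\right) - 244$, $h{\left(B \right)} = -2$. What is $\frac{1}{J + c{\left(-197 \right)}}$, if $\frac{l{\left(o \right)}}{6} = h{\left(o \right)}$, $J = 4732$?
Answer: $\frac{1}{86590} \approx 1.1549 \cdot 10^{-5}$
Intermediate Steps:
$l{\left(o \right)} = -12$ ($l{\left(o \right)} = 6 \left(-2\right) = -12$)
$c{\left(Z \right)} = -488 - 24 Z + 2 Z^{2}$ ($c{\left(Z \right)} = 2 \left(\left(Z^{2} - 12 Z\right) - 244\right) = 2 \left(-244 + Z^{2} - 12 Z\right) = -488 - 24 Z + 2 Z^{2}$)
$\frac{1}{J + c{\left(-197 \right)}} = \frac{1}{4732 - \left(-4240 - 77618\right)} = \frac{1}{4732 + \left(-488 + 4728 + 2 \cdot 38809\right)} = \frac{1}{4732 + \left(-488 + 4728 + 77618\right)} = \frac{1}{4732 + 81858} = \frac{1}{86590}$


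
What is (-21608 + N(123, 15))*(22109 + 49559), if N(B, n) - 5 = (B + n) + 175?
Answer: -1525811720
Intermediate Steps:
N(B, n) = 180 + B + n (N(B, n) = 5 + ((B + n) + 175) = 5 + (175 + B + n) = 180 + B + n)
(-21608 + N(123, 15))*(22109 + 49559) = (-21608 + (180 + 123 + 15))*(22109 + 49559) = (-21608 + 318)*71668 = -21290*71668 = -1525811720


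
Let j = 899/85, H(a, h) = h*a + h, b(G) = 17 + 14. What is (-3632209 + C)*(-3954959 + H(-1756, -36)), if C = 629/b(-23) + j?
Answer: 37247397126398799/2635 ≈ 1.4136e+13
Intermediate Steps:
b(G) = 31
H(a, h) = h + a*h (H(a, h) = a*h + h = h + a*h)
j = 899/85 (j = 899*(1/85) = 899/85 ≈ 10.576)
C = 81334/2635 (C = 629/31 + 899/85 = 81334/2635 ≈ 30.867)
(-3632209 + C)*(-3954959 + H(-1756, -36)) = (-3632209 + 81334/2635)*(-3954959 - 36*(1 - 1756)) = -9570789381*(-3954959 - 36*(-1755))/2635 = -9570789381*(-3954959 + 63180)/2635 = -9570789381/2635*(-3891779) = 37247397126398799/2635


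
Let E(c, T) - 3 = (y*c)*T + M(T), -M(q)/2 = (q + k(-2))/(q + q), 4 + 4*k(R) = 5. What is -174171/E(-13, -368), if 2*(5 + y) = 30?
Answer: -85459904/23474475 ≈ -3.6405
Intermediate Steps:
y = 10 (y = -5 + (1/2)*30 = -5 + 15 = 10)
k(R) = 1/4 (k(R) = -1 + (1/4)*5 = -1 + 5/4 = 1/4)
M(q) = -(1/4 + q)/q (M(q) = -2*(q + 1/4)/(q + q) = -2*(1/4 + q)/(2*q) = -2*(1/4 + q)*1/(2*q) = -(1/4 + q)/q)
E(c, T) = 3 + (-1/4 - T)/T + 10*T*c (E(c, T) = 3 + ((10*c)*T + (-1/4 - T)/T) = 3 + (10*T*c + (-1/4 - T)/T) = 3 + ((-1/4 - T)/T + 10*T*c) = 3 + (-1/4 - T)/T + 10*T*c)
-174171/E(-13, -368) = -174171/(2 - 1/4/(-368) + 10*(-368)*(-13)) = -174171/(2 - 1/4*(-1/368) + 47840) = -174171/(2 + 1/1472 + 47840) = -174171/70423425/1472 = -174171*1472/70423425 = -85459904/23474475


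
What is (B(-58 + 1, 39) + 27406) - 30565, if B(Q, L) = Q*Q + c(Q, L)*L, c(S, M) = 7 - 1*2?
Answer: 285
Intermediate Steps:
c(S, M) = 5 (c(S, M) = 7 - 2 = 5)
B(Q, L) = Q² + 5*L (B(Q, L) = Q*Q + 5*L = Q² + 5*L)
(B(-58 + 1, 39) + 27406) - 30565 = (((-58 + 1)² + 5*39) + 27406) - 30565 = (((-57)² + 195) + 27406) - 30565 = ((3249 + 195) + 27406) - 30565 = (3444 + 27406) - 30565 = 30850 - 30565 = 285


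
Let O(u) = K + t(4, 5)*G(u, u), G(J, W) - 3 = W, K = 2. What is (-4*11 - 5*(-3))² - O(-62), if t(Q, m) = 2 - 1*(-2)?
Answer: 1075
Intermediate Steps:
G(J, W) = 3 + W
t(Q, m) = 4 (t(Q, m) = 2 + 2 = 4)
O(u) = 14 + 4*u (O(u) = 2 + 4*(3 + u) = 2 + (12 + 4*u) = 14 + 4*u)
(-4*11 - 5*(-3))² - O(-62) = (-4*11 - 5*(-3))² - (14 + 4*(-62)) = (-44 + 15)² - (14 - 248) = (-29)² - 1*(-234) = 841 + 234 = 1075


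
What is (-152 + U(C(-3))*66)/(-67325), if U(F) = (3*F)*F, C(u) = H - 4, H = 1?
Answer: -326/13465 ≈ -0.024211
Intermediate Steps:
C(u) = -3 (C(u) = 1 - 4 = -3)
U(F) = 3*F²
(-152 + U(C(-3))*66)/(-67325) = (-152 + (3*(-3)²)*66)/(-67325) = (-152 + (3*9)*66)*(-1/67325) = (-152 + 27*66)*(-1/67325) = (-152 + 1782)*(-1/67325) = 1630*(-1/67325) = -326/13465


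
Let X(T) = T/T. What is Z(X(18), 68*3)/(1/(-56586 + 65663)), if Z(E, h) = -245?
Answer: -2223865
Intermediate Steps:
X(T) = 1
Z(X(18), 68*3)/(1/(-56586 + 65663)) = -245/(1/(-56586 + 65663)) = -245/(1/9077) = -245/1/9077 = -245*9077 = -2223865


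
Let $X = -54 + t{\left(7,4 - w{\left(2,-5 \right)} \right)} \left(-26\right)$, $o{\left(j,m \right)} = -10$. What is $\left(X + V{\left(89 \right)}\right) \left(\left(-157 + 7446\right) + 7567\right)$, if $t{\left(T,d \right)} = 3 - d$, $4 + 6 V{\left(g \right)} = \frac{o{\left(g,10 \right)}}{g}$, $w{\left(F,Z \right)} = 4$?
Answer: $- \frac{175434504}{89} \approx -1.9712 \cdot 10^{6}$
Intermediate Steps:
$V{\left(g \right)} = - \frac{2}{3} - \frac{5}{3 g}$ ($V{\left(g \right)} = - \frac{2}{3} + \frac{\left(-10\right) \frac{1}{g}}{6} = - \frac{2}{3} - \frac{5}{3 g}$)
$X = -132$ ($X = -54 + \left(3 - \left(4 - 4\right)\right) \left(-26\right) = -54 + \left(3 - 0\right) \left(-26\right) = -54 + \left(3 + 0\right) \left(-26\right) = -54 + 3 \left(-26\right) = -54 - 78 = -132$)
$\left(X + V{\left(89 \right)}\right) \left(\left(-157 + 7446\right) + 7567\right) = \left(-132 + \frac{-5 - 178}{3 \cdot 89}\right) \left(\left(-157 + 7446\right) + 7567\right) = \left(-132 + \frac{1}{3} \cdot \frac{1}{89} \left(-5 - 178\right)\right) \left(7289 + 7567\right) = \left(-132 + \frac{1}{3} \cdot \frac{1}{89} \left(-183\right)\right) 14856 = \left(-132 - \frac{61}{89}\right) 14856 = \left(- \frac{11809}{89}\right) 14856 = - \frac{175434504}{89}$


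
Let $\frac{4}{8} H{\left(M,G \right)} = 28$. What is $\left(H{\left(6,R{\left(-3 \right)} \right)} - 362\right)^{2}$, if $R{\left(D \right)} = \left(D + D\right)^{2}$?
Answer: $93636$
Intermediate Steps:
$R{\left(D \right)} = 4 D^{2}$ ($R{\left(D \right)} = \left(2 D\right)^{2} = 4 D^{2}$)
$H{\left(M,G \right)} = 56$ ($H{\left(M,G \right)} = 2 \cdot 28 = 56$)
$\left(H{\left(6,R{\left(-3 \right)} \right)} - 362\right)^{2} = \left(56 - 362\right)^{2} = \left(-306\right)^{2} = 93636$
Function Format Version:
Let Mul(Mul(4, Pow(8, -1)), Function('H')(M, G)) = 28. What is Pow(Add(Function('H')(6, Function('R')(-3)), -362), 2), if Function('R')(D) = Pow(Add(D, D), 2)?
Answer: 93636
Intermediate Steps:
Function('R')(D) = Mul(4, Pow(D, 2)) (Function('R')(D) = Pow(Mul(2, D), 2) = Mul(4, Pow(D, 2)))
Function('H')(M, G) = 56 (Function('H')(M, G) = Mul(2, 28) = 56)
Pow(Add(Function('H')(6, Function('R')(-3)), -362), 2) = Pow(Add(56, -362), 2) = Pow(-306, 2) = 93636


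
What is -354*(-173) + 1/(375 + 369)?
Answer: 45564049/744 ≈ 61242.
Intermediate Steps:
-354*(-173) + 1/(375 + 369) = 61242 + 1/744 = 45564049/744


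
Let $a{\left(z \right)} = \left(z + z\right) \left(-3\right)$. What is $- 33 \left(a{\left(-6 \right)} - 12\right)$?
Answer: $-792$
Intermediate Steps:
$a{\left(z \right)} = - 6 z$ ($a{\left(z \right)} = 2 z \left(-3\right) = - 6 z$)
$- 33 \left(a{\left(-6 \right)} - 12\right) = - 33 \left(\left(-6\right) \left(-6\right) - 12\right) = - 33 \left(36 - 12\right) = \left(-33\right) 24 = -792$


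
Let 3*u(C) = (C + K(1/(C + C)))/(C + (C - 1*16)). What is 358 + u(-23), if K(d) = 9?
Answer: 33301/93 ≈ 358.08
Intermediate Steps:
u(C) = (9 + C)/(3*(-16 + 2*C)) (u(C) = ((C + 9)/(C + (C - 1*16)))/3 = ((9 + C)/(C + (C - 16)))/3 = ((9 + C)/(C + (-16 + C)))/3 = ((9 + C)/(-16 + 2*C))/3 = (9 + C)/(3*(-16 + 2*C)))
358 + u(-23) = 358 + (9 - 23)/(6*(-8 - 23)) = 358 + (⅙)*(-14)/(-31) = 358 + (⅙)*(-1/31)*(-14) = 358 + 7/93 = 33301/93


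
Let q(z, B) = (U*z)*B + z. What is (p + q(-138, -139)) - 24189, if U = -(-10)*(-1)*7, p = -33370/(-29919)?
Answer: -40901244203/29919 ≈ -1.3671e+6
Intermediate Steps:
p = 33370/29919 (p = -33370*(-1/29919) = 33370/29919 ≈ 1.1153)
U = -70 (U = -5*2*7 = -10*7 = -70)
q(z, B) = z - 70*B*z (q(z, B) = (-70*z)*B + z = -70*B*z + z = z - 70*B*z)
(p + q(-138, -139)) - 24189 = (33370/29919 - 138*(1 - 70*(-139))) - 24189 = (33370/29919 - 138*(1 + 9730)) - 24189 = (33370/29919 - 138*9731) - 24189 = (33370/29919 - 1342878) - 24189 = -40177533512/29919 - 24189 = -40901244203/29919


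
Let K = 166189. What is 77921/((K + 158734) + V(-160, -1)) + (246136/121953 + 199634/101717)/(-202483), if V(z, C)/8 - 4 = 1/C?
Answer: 27957315436131679655/116597459963907165243 ≈ 0.23978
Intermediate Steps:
V(z, C) = 32 + 8/C
77921/((K + 158734) + V(-160, -1)) + (246136/121953 + 199634/101717)/(-202483) = 77921/((166189 + 158734) + (32 + 8/(-1))) + (246136/121953 + 199634/101717)/(-202483) = 77921/(324923 + (32 + 8*(-1))) + (246136*(1/121953) + 199634*(1/101717))*(-1/202483) = 77921/(324923 + (32 - 8)) + (246136/121953 + 199634/101717)*(-1/202483) = 77921/(324923 + 24) + (49382180714/12404693301)*(-1/202483) = 77921/324947 - 49382180714/2511739513666383 = 27957315436131679655/116597459963907165243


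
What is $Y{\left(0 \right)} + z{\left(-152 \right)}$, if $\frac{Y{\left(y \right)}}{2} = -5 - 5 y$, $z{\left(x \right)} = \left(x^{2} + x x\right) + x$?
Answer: $46046$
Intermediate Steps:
$z{\left(x \right)} = x + 2 x^{2}$ ($z{\left(x \right)} = \left(x^{2} + x^{2}\right) + x = 2 x^{2} + x = x + 2 x^{2}$)
$Y{\left(y \right)} = -10 - 10 y$ ($Y{\left(y \right)} = 2 \left(-5 - 5 y\right) = -10 - 10 y$)
$Y{\left(0 \right)} + z{\left(-152 \right)} = \left(-10 - 0\right) - 152 \left(1 + 2 \left(-152\right)\right) = \left(-10 + 0\right) - 152 \left(1 - 304\right) = -10 - -46056 = -10 + 46056 = 46046$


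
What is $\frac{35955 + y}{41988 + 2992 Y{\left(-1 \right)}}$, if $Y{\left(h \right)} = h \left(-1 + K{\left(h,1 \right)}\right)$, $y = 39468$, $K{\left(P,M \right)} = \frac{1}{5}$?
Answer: $\frac{377115}{221908} \approx 1.6994$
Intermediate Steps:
$K{\left(P,M \right)} = \frac{1}{5}$
$Y{\left(h \right)} = - \frac{4 h}{5}$ ($Y{\left(h \right)} = h \left(-1 + \frac{1}{5}\right) = h \left(- \frac{4}{5}\right) = - \frac{4 h}{5}$)
$\frac{35955 + y}{41988 + 2992 Y{\left(-1 \right)}} = \frac{35955 + 39468}{41988 + 2992 \left(\left(- \frac{4}{5}\right) \left(-1\right)\right)} = \frac{75423}{41988 + 2992 \cdot \frac{4}{5}} = \frac{75423}{41988 + \frac{11968}{5}} = \frac{75423}{\frac{221908}{5}} = 75423 \cdot \frac{5}{221908} = \frac{377115}{221908}$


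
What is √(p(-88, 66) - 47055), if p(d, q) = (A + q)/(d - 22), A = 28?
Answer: 2*I*√35585990/55 ≈ 216.92*I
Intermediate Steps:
p(d, q) = (28 + q)/(-22 + d) (p(d, q) = (28 + q)/(d - 22) = (28 + q)/(-22 + d))
√(p(-88, 66) - 47055) = √((28 + 66)/(-22 - 88) - 47055) = √(94/(-110) - 47055) = √(-1/110*94 - 47055) = √(-47/55 - 47055) = √(-2588072/55) = 2*I*√35585990/55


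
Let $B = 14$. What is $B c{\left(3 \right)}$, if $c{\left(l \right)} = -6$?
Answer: $-84$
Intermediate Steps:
$B c{\left(3 \right)} = 14 \left(-6\right) = -84$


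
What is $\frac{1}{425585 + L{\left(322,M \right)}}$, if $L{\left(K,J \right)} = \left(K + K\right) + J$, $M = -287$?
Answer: $\frac{1}{425942} \approx 2.3477 \cdot 10^{-6}$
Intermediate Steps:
$L{\left(K,J \right)} = J + 2 K$ ($L{\left(K,J \right)} = 2 K + J = J + 2 K$)
$\frac{1}{425585 + L{\left(322,M \right)}} = \frac{1}{425585 + \left(-287 + 2 \cdot 322\right)} = \frac{1}{425585 + \left(-287 + 644\right)} = \frac{1}{425585 + 357} = \frac{1}{425942}$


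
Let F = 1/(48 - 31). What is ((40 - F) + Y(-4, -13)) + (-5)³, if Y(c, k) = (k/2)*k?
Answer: -19/34 ≈ -0.55882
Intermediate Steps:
Y(c, k) = k²/2 (Y(c, k) = (k*(½))*k = (k/2)*k = k²/2)
F = 1/17 ≈ 0.058824
((40 - F) + Y(-4, -13)) + (-5)³ = ((40 - 1*1/17) + (½)*(-13)²) + (-5)³ = ((40 - 1/17) + (½)*169) - 125 = (679/17 + 169/2) - 125 = 4231/34 - 125 = -19/34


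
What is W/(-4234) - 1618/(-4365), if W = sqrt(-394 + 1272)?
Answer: 1618/4365 - sqrt(878)/4234 ≈ 0.36368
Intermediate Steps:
W = sqrt(878) ≈ 29.631
W/(-4234) - 1618/(-4365) = sqrt(878)/(-4234) - 1618/(-4365) = sqrt(878)*(-1/4234) - 1618*(-1/4365) = -sqrt(878)/4234 + 1618/4365 = 1618/4365 - sqrt(878)/4234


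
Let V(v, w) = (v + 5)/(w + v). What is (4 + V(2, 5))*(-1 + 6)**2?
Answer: 125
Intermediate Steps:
V(v, w) = (5 + v)/(v + w)
(4 + V(2, 5))*(-1 + 6)**2 = (4 + (5 + 2)/(2 + 5))*(-1 + 6)**2 = (4 + 7/7)*5**2 = (4 + (1/7)*7)*25 = (4 + 1)*25 = 5*25 = 125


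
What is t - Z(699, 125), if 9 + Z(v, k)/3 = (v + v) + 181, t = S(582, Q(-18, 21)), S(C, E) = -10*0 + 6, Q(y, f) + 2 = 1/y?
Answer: -4704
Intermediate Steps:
Q(y, f) = -2 + 1/y
S(C, E) = 6 (S(C, E) = 0 + 6 = 6)
t = 6
Z(v, k) = 516 + 6*v (Z(v, k) = -27 + 3*((v + v) + 181) = -27 + 3*(2*v + 181) = -27 + 3*(181 + 2*v) = -27 + (543 + 6*v) = 516 + 6*v)
t - Z(699, 125) = 6 - (516 + 6*699) = 6 - (516 + 4194) = 6 - 1*4710 = 6 - 4710 = -4704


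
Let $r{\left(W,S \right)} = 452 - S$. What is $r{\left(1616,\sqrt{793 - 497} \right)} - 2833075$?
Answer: $-2832623 - 2 \sqrt{74} \approx -2.8326 \cdot 10^{6}$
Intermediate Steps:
$r{\left(1616,\sqrt{793 - 497} \right)} - 2833075 = \left(452 - \sqrt{793 - 497}\right) - 2833075 = \left(452 - \sqrt{296}\right) - 2833075 = \left(452 - 2 \sqrt{74}\right) - 2833075 = -2832623 - 2 \sqrt{74}$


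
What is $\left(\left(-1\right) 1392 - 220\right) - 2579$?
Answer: $-4191$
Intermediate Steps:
$\left(\left(-1\right) 1392 - 220\right) - 2579 = \left(-1392 - 220\right) - 2579 = -1612 - 2579 = -4191$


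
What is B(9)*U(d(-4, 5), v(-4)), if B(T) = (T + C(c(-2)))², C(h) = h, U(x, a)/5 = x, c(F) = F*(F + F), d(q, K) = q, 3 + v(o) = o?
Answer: -5780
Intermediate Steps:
v(o) = -3 + o
c(F) = 2*F² (c(F) = F*(2*F) = 2*F²)
U(x, a) = 5*x
B(T) = (8 + T)² (B(T) = (T + 2*(-2)²)² = (T + 2*4)² = (T + 8)² = (8 + T)²)
B(9)*U(d(-4, 5), v(-4)) = (8 + 9)²*(5*(-4)) = 17²*(-20) = 289*(-20) = -5780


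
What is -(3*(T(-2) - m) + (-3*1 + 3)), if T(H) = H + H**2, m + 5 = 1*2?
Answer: -15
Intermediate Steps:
m = -3 (m = -5 + 1*2 = -5 + 2 = -3)
-(3*(T(-2) - m) + (-3*1 + 3)) = -(3*(-2*(1 - 2) - 1*(-3)) + (-3*1 + 3)) = -(3*(-2*(-1) + 3) + (-3 + 3)) = -(3*(2 + 3) + 0) = -(3*5 + 0) = -(15 + 0) = -1*15 = -15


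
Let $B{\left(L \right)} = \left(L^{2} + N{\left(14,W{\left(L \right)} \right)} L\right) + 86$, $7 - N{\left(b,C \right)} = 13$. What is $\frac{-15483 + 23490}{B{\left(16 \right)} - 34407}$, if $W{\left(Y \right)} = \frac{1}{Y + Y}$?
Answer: $- \frac{2669}{11387} \approx -0.23439$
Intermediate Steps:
$W{\left(Y \right)} = \frac{1}{2 Y}$
$N{\left(b,C \right)} = -6$ ($N{\left(b,C \right)} = 7 - 13 = -6$)
$B{\left(L \right)} = 86 + L^{2} - 6 L$ ($B{\left(L \right)} = \left(L^{2} - 6 L\right) + 86 = 86 + L^{2} - 6 L$)
$\frac{-15483 + 23490}{B{\left(16 \right)} - 34407} = \frac{-15483 + 23490}{\left(86 + 16^{2} - 96\right) - 34407} = \frac{8007}{\left(86 + 256 - 96\right) - 34407} = \frac{8007}{246 - 34407} = \frac{8007}{-34161} = 8007 \left(- \frac{1}{34161}\right) = - \frac{2669}{11387}$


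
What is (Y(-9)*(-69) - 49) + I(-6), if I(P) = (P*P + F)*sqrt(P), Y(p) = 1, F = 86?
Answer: -118 + 122*I*sqrt(6) ≈ -118.0 + 298.84*I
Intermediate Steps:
I(P) = sqrt(P)*(86 + P**2) (I(P) = (P*P + 86)*sqrt(P) = (P**2 + 86)*sqrt(P) = (86 + P**2)*sqrt(P) = sqrt(P)*(86 + P**2))
(Y(-9)*(-69) - 49) + I(-6) = (1*(-69) - 49) + sqrt(-6)*(86 + (-6)**2) = (-69 - 49) + (I*sqrt(6))*(86 + 36) = -118 + (I*sqrt(6))*122 = -118 + 122*I*sqrt(6)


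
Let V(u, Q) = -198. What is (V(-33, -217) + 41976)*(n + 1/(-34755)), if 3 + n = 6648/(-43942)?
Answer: -33510884494956/254534035 ≈ -1.3166e+5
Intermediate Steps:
n = -69237/21971 (n = -3 + 6648/(-43942) = -3 + 6648*(-1/43942) = -3 - 3324/21971 = -69237/21971 ≈ -3.1513)
(V(-33, -217) + 41976)*(n + 1/(-34755)) = (-198 + 41976)*(-69237/21971 + 1/(-34755)) = 41778*(-69237/21971 - 1/34755) = 41778*(-2406353906/763602105) = -33510884494956/254534035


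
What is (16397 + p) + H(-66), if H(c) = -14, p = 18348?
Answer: 34731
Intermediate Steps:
(16397 + p) + H(-66) = (16397 + 18348) - 14 = 34745 - 14 = 34731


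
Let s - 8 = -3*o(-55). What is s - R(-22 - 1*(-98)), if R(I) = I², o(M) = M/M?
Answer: -5771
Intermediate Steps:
o(M) = 1
s = 5 (s = 8 - 3*1 = 8 - 3 = 5)
s - R(-22 - 1*(-98)) = 5 - (-22 - 1*(-98))² = 5 - (-22 + 98)² = 5 - 1*76² = 5 - 1*5776 = 5 - 5776 = -5771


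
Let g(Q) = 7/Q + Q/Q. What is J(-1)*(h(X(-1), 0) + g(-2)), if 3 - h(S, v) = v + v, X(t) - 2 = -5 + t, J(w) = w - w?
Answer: 0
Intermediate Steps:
J(w) = 0
X(t) = -3 + t (X(t) = 2 + (-5 + t) = -3 + t)
h(S, v) = 3 - 2*v (h(S, v) = 3 - (v + v) = 3 - 2*v)
g(Q) = 1 + 7/Q (g(Q) = 7/Q + 1 = 1 + 7/Q)
J(-1)*(h(X(-1), 0) + g(-2)) = 0*((3 - 2*0) + (7 - 2)/(-2)) = 0*((3 + 0) - ½*5) = 0*(3 - 5/2) = 0*(½) = 0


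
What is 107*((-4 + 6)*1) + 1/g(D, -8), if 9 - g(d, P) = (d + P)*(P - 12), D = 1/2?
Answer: 30173/141 ≈ 213.99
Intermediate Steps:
D = ½ ≈ 0.50000
g(d, P) = 9 - (-12 + P)*(P + d) (g(d, P) = 9 - (d + P)*(P - 12) = 9 - (P + d)*(-12 + P) = 9 - (-12 + P)*(P + d))
107*((-4 + 6)*1) + 1/g(D, -8) = 107*((-4 + 6)*1) + 1/(9 - 1*(-8)² + 12*(-8) + 12*(½) - 1*(-8)*½) = 107*(2*1) + 1/(9 - 1*64 - 96 + 6 + 4) = 107*2 + 1/(9 - 64 - 96 + 6 + 4) = 214 + 1/(-141) = 214 - 1/141 = 30173/141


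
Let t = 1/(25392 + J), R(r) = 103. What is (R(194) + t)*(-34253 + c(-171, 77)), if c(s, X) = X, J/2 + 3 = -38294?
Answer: -90118779840/25601 ≈ -3.5201e+6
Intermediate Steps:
J = -76594 (J = -6 + 2*(-38294) = -6 - 76588 = -76594)
t = -1/51202 (t = 1/(25392 - 76594) = 1/(-51202) = -1/51202 ≈ -1.9530e-5)
(R(194) + t)*(-34253 + c(-171, 77)) = (103 - 1/51202)*(-34253 + 77) = (5273805/51202)*(-34176) = -90118779840/25601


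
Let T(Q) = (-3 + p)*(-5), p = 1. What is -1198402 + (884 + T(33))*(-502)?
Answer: -1647190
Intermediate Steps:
T(Q) = 10 (T(Q) = (-3 + 1)*(-5) = -2*(-5) = 10)
-1198402 + (884 + T(33))*(-502) = -1198402 + (884 + 10)*(-502) = -1198402 + 894*(-502) = -1198402 - 448788 = -1647190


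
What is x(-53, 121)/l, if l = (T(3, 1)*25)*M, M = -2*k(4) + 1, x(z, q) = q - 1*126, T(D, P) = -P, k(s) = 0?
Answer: 1/5 ≈ 0.20000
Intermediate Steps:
x(z, q) = -126 + q (x(z, q) = q - 126 = -126 + q)
M = 1 (M = -2*0 + 1 = 0 + 1 = 1)
l = -25 (l = (-1*1*25)*1 = -1*25*1 = -25*1 = -25)
x(-53, 121)/l = (-126 + 121)/(-25) = -5*(-1/25) = 1/5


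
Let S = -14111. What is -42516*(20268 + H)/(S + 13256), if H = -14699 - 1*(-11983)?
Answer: 82915648/95 ≈ 8.7280e+5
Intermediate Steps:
H = -2716 (H = -14699 + 11983 = -2716)
-42516*(20268 + H)/(S + 13256) = -42516*(20268 - 2716)/(-14111 + 13256) = -42516/((-855/17552)) = -42516/((-855*1/17552)) = -42516/(-855/17552) = -42516*(-17552/855) = 82915648/95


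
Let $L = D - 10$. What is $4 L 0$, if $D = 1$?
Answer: $0$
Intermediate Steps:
$L = -9$ ($L = 1 - 10 = -9$)
$4 L 0 = 4 \left(-9\right) 0 = \left(-36\right) 0 = 0$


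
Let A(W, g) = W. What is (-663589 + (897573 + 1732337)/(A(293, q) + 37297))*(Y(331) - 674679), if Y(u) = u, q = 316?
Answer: 1681937242924880/3759 ≈ 4.4744e+11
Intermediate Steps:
(-663589 + (897573 + 1732337)/(A(293, q) + 37297))*(Y(331) - 674679) = (-663589 + (897573 + 1732337)/(293 + 37297))*(331 - 674679) = (-663589 + 2629910/37590)*(-674348) = (-663589 + 2629910*(1/37590))*(-674348) = (-663589 + 262991/3759)*(-674348) = -2494168060/3759*(-674348) = 1681937242924880/3759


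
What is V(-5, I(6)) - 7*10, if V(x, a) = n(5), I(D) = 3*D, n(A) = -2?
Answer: -72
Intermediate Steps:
V(x, a) = -2
V(-5, I(6)) - 7*10 = -2 - 7*10 = -2 - 70 = -72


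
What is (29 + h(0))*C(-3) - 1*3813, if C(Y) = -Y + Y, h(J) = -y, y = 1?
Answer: -3813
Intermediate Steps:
h(J) = -1 (h(J) = -1*1 = -1)
C(Y) = 0
(29 + h(0))*C(-3) - 1*3813 = (29 - 1)*0 - 1*3813 = 28*0 - 3813 = 0 - 3813 = -3813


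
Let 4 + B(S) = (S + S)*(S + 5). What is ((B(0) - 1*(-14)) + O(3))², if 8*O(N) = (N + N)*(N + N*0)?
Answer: 2401/16 ≈ 150.06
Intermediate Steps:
B(S) = -4 + 2*S*(5 + S) (B(S) = -4 + (S + S)*(S + 5) = -4 + (2*S)*(5 + S) = -4 + 2*S*(5 + S))
O(N) = N²/4 (O(N) = ((N + N)*(N + N*0))/8 = ((2*N)*(N + 0))/8 = ((2*N)*N)/8 = (2*N²)/8 = N²/4)
((B(0) - 1*(-14)) + O(3))² = (((-4 + 2*0² + 10*0) - 1*(-14)) + (¼)*3²)² = (((-4 + 2*0 + 0) + 14) + (¼)*9)² = (((-4 + 0 + 0) + 14) + 9/4)² = ((-4 + 14) + 9/4)² = (10 + 9/4)² = (49/4)² = 2401/16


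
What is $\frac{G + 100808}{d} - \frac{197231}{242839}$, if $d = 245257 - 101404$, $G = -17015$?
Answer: $- \frac{2674687572}{11644372889} \approx -0.2297$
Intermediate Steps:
$d = 143853$
$\frac{G + 100808}{d} - \frac{197231}{242839} = \frac{-17015 + 100808}{143853} - \frac{197231}{242839} = 83793 \cdot \frac{1}{143853} - \frac{197231}{242839} = \frac{27931}{47951} - \frac{197231}{242839} = - \frac{2674687572}{11644372889}$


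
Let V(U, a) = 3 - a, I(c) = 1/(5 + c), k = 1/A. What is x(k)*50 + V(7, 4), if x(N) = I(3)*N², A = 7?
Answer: -171/196 ≈ -0.87245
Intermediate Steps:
k = ⅐ (k = 1/7 = ⅐ ≈ 0.14286)
x(N) = N²/8 (x(N) = N²/(5 + 3) = N²/8)
x(k)*50 + V(7, 4) = ((⅐)²/8)*50 + (3 - 1*4) = ((⅛)*(1/49))*50 + (3 - 4) = (1/392)*50 - 1 = 25/196 - 1 = -171/196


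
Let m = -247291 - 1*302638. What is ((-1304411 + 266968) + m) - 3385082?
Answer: -4972454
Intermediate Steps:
m = -549929 (m = -247291 - 302638 = -549929)
((-1304411 + 266968) + m) - 3385082 = ((-1304411 + 266968) - 549929) - 3385082 = (-1037443 - 549929) - 3385082 = -1587372 - 3385082 = -4972454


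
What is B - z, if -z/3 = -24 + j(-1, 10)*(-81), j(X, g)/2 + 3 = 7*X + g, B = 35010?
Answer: 34938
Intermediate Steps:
j(X, g) = -6 + 2*g + 14*X (j(X, g) = -6 + 2*(7*X + g) = -6 + 2*(g + 7*X) = -6 + (2*g + 14*X) = -6 + 2*g + 14*X)
z = 72 (z = -3*(-24 + (-6 + 2*10 + 14*(-1))*(-81)) = -3*(-24 + (-6 + 20 - 14)*(-81)) = -3*(-24 + 0*(-81)) = -3*(-24 + 0) = -3*(-24) = 72)
B - z = 35010 - 1*72 = 35010 - 72 = 34938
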